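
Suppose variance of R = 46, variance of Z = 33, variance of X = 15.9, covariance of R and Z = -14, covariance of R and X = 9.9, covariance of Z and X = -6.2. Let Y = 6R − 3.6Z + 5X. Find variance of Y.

variance of Y = 3903.18

variance of Y = a²·variance of R + b²·variance of Z + c²·variance of X + 2ab·covariance of R and Z + 2ac·covariance of R and X + 2bc·covariance of Z and X, with a = 6, b = -3.6, c = 5.
= 1656 + 427.68 + 397.5 + 604.8 + 594 + 223.2
= 3903.18.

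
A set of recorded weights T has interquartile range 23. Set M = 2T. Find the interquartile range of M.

Under M = aT + b, IQR(M) = |a|·IQR(T) = |2|·23 = 46 (shifts cancel; spread scales by |a|).

IQR(M) = 46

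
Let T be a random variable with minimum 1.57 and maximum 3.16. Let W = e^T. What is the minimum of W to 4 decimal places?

min(W) = 4.8066

e^T is increasing on this domain, so min(W) comes from min(T) = 1.57: min(W) = exp(1.57) ≈ 4.8066.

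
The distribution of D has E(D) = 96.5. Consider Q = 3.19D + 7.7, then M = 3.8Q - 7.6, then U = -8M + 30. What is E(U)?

E(U) = -9501.464

E(Q) = 3.19·96.5 + 7.7 = 315.535.
E(M) = 3.8·315.535 + (-7.6) = 1191.433.
E(U) = (-8)·1191.433 + 30 = -9501.464.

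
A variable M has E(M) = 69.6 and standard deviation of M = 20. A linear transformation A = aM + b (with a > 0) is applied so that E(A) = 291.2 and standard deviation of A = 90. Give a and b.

standard deviation of A = a·standard deviation of M (a > 0), so a = 90/20 = 4.5.
E(A) = a·E(M) + b, so b = 291.2 − 4.5·69.6 = -22.

a = 4.5, b = -22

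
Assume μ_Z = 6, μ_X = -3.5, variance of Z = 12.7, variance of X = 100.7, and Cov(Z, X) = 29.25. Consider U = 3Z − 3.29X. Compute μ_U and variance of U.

μ_U = 29.515, variance of U = 626.89187

μ_U = 3·μ_Z + (-3.29)·μ_X = 3·6 + (-3.29)·(-3.5) = 29.515.
variance of U = a²·variance of Z + b²·variance of X + 2ab·Cov(Z, X) with a = 3, b = -3.29.
= 3²·12.7 + (-3.29)²·100.7 + 2·3·(-3.29)·29.25
= 114.3 + 1089.98687 + (-577.395) = 626.89187.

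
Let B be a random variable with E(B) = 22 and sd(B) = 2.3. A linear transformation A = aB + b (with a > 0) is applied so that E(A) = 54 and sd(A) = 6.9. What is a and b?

sd(A) = a·sd(B) (a > 0), so a = 6.9/2.3 = 3.
E(A) = a·E(B) + b, so b = 54 − 3·22 = -12.

a = 3, b = -12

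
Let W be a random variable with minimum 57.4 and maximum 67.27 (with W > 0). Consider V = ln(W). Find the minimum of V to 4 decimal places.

ln(W) is increasing on this domain, so min(V) comes from min(W) = 57.4: min(V) = ln(57.4) ≈ 4.05.

min(V) = 4.05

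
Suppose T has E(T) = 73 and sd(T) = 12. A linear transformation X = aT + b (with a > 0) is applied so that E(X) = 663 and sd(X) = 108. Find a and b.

sd(X) = a·sd(T) (a > 0), so a = 108/12 = 9.
E(X) = a·E(T) + b, so b = 663 − 9·73 = 6.

a = 9, b = 6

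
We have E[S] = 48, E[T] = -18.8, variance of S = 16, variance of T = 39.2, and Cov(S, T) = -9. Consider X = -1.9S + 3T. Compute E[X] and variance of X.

E[X] = (-1.9)·E[S] + 3·E[T] = (-1.9)·48 + 3·(-18.8) = -147.6.
variance of X = a²·variance of S + b²·variance of T + 2ab·Cov(S, T) with a = -1.9, b = 3.
= (-1.9)²·16 + 3²·39.2 + 2·(-1.9)·3·(-9)
= 57.76 + 352.8 + 102.6 = 513.16.

E[X] = -147.6, variance of X = 513.16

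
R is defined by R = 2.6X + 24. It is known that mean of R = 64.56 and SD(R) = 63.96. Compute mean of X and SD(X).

From R = 2.6X + 24: mean of R = a·mean of X + b, so mean of X = (mean of R − b)/a = (64.56 − 24)/2.6 = 15.6.
SD(R) = |a|·SD(X), so SD(X) = 63.96/|2.6| = 24.6.

mean of X = 15.6, SD(X) = 24.6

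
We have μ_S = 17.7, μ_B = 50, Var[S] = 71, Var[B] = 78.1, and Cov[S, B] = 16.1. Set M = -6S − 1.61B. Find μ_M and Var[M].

μ_M = (-6)·μ_S + (-1.61)·μ_B = (-6)·17.7 + (-1.61)·50 = -186.7.
Var[M] = a²·Var[S] + b²·Var[B] + 2ab·Cov[S, B] with a = -6, b = -1.61.
= (-6)²·71 + (-1.61)²·78.1 + 2·(-6)·(-1.61)·16.1
= 2556 + 202.44301 + 311.052 = 3069.49501.

μ_M = -186.7, Var[M] = 3069.49501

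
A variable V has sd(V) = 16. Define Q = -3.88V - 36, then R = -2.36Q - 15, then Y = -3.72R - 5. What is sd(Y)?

sd(Q) = |-3.88|·16 = 62.08.
sd(R) = |-2.36|·62.08 = 146.5088.
sd(Y) = |-3.72|·146.5088 = 545.012736.

sd(Y) = 545.012736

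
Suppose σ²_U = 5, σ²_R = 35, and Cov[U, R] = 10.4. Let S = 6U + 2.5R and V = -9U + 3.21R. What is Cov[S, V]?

By bilinearity, Cov[S, V] = ac·σ²_U + bd·σ²_R + (ad+bc)·Cov[U, R], with a=6, b=2.5, c=-9, d=3.21.
ac·σ²_U = 6·(-9)·5 = -270
bd·σ²_R = 2.5·3.21·35 = 280.875
(ad+bc)·Cov[U, R] = (-3.24)·10.4 = -33.696
Cov[S, V] = -270 + 280.875 + (-33.696) = -22.821.

Cov[S, V] = -22.821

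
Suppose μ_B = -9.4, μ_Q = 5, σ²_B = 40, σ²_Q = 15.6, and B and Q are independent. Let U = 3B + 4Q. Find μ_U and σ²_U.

μ_U = 3·μ_B + 4·μ_Q = 3·(-9.4) + 4·5 = -8.2.
σ²_U = a²·σ²_B + b²·σ²_Q + 2ab·covariance of B and Q with a = 3, b = 4.
Independence gives covariance of B and Q = 0.
= 3²·40 + 4²·15.6 + 2·3·4·0
= 360 + 249.6 + 0 = 609.6.

μ_U = -8.2, σ²_U = 609.6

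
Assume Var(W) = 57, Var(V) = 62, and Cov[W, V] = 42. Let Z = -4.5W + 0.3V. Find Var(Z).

Var(Z) = a²·Var(W) + b²·Var(V) + 2ab·Cov[W, V] with a = -4.5, b = 0.3.
= (-4.5)²·57 + 0.3²·62 + 2·(-4.5)·0.3·42
= 1154.25 + 5.58 + (-113.4) = 1046.43.

Var(Z) = 1046.43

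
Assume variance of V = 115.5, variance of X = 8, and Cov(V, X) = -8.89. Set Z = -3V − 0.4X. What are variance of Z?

variance of Z = a²·variance of V + b²·variance of X + 2ab·Cov(V, X) with a = -3, b = -0.4.
= (-3)²·115.5 + (-0.4)²·8 + 2·(-3)·(-0.4)·(-8.89)
= 1039.5 + 1.28 + (-21.336) = 1019.444.

variance of Z = 1019.444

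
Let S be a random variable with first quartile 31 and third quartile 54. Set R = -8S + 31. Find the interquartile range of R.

IQR of S = Q3 − Q1 = 54 − 31 = 23.
Under R = aS + b, IQR(R) = |a|·IQR(S) = |-8|·23 = 184 (shifts cancel; spread scales by |a|).

IQR(R) = 184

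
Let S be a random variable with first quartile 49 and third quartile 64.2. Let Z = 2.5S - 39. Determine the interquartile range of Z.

IQR(Z) = 38

IQR of S = Q3 − Q1 = 64.2 − 49 = 15.2.
Under Z = aS + b, IQR(Z) = |a|·IQR(S) = |2.5|·15.2 = 38 (shifts cancel; spread scales by |a|).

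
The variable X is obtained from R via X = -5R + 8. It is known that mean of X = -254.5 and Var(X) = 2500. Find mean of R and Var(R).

From X = -5R + 8: mean of X = a·mean of R + b, so mean of R = (mean of X − b)/a = (-254.5 − 8)/(-5) = 52.5.
Var(X) = a²·Var(R), so Var(R) = 2500/(-5)² = 100.

mean of R = 52.5, Var(R) = 100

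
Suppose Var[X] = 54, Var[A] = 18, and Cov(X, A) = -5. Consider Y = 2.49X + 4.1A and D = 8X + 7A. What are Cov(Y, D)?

By bilinearity, Cov(Y, D) = ac·Var[X] + bd·Var[A] + (ad+bc)·Cov(X, A), with a=2.49, b=4.1, c=8, d=7.
ac·Var[X] = 2.49·8·54 = 1075.68
bd·Var[A] = 4.1·7·18 = 516.6
(ad+bc)·Cov(X, A) = (50.23)·(-5) = -251.15
Cov(Y, D) = 1075.68 + 516.6 + (-251.15) = 1341.13.

Cov(Y, D) = 1341.13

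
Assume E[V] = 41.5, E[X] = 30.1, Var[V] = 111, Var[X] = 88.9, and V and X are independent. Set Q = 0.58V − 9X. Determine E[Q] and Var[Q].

E[Q] = 0.58·E[V] + (-9)·E[X] = 0.58·41.5 + (-9)·30.1 = -246.83.
Var[Q] = a²·Var[V] + b²·Var[X] + 2ab·Cov(V, X) with a = 0.58, b = -9.
Independence gives Cov(V, X) = 0.
= 0.58²·111 + (-9)²·88.9 + 2·0.58·(-9)·0
= 37.3404 + 7200.9 + 0 = 7238.2404.

E[Q] = -246.83, Var[Q] = 7238.2404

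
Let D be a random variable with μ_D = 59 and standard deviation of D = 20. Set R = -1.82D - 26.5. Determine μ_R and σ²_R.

R = -1.82D - 26.5 is linear with a = -1.82, b = -26.5.
μ_R = a·μ_D + b = (-1.82)·59 + (-26.5) = -133.88.
σ²_D = 20² = 400.
σ²_R = a²·σ²_D = (-1.82)²·400 = 1324.96 (the additive constant -26.5 does not affect variance).

μ_R = -133.88, σ²_R = 1324.96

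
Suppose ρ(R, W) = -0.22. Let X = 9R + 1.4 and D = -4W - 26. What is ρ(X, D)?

ρ(X, D) = 0.22

Linear rescalings preserve |correlation|; the slopes 9 and -4 have opposite signs, so the correlation flips sign: ρ(X, D) = −ρ(R, W) = 0.22.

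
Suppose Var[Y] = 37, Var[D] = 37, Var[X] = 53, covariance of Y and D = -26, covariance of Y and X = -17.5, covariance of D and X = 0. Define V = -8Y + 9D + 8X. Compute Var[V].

Var[V] = a²·Var[Y] + b²·Var[D] + c²·Var[X] + 2ab·covariance of Y and D + 2ac·covariance of Y and X + 2bc·covariance of D and X, with a = -8, b = 9, c = 8.
= 2368 + 2997 + 3392 + 3744 + 2240 + 0
= 14741.

Var[V] = 14741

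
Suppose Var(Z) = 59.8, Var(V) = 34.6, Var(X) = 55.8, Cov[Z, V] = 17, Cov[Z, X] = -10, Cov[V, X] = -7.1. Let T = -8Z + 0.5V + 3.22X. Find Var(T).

Var(T) = 4770.74472

Var(T) = a²·Var(Z) + b²·Var(V) + c²·Var(X) + 2ab·Cov[Z, V] + 2ac·Cov[Z, X] + 2bc·Cov[V, X], with a = -8, b = 0.5, c = 3.22.
= 3827.2 + 8.65 + 578.55672 + (-136) + 515.2 + (-22.862)
= 4770.74472.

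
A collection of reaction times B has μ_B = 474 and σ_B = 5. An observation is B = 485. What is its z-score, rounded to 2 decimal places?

z = (B − μ_B) / σ_B = (485 − 474) / 5 = 2.20.

z = 2.20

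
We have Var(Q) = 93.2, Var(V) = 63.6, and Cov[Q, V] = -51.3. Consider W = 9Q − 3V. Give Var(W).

Var(W) = a²·Var(Q) + b²·Var(V) + 2ab·Cov[Q, V] with a = 9, b = -3.
= 9²·93.2 + (-3)²·63.6 + 2·9·(-3)·(-51.3)
= 7549.2 + 572.4 + 2770.2 = 10891.8.

Var(W) = 10891.8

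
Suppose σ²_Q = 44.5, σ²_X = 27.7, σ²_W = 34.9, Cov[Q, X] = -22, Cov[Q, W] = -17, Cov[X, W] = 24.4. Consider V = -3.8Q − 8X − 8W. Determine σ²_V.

σ²_V = 5400.98

σ²_V = a²·σ²_Q + b²·σ²_X + c²·σ²_W + 2ab·Cov[Q, X] + 2ac·Cov[Q, W] + 2bc·Cov[X, W], with a = -3.8, b = -8, c = -8.
= 642.58 + 1772.8 + 2233.6 + (-1337.6) + (-1033.6) + 3123.2
= 5400.98.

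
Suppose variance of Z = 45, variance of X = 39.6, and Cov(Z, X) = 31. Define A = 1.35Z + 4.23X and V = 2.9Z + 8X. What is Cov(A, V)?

Cov(A, V) = 2231.316

By bilinearity, Cov(A, V) = ac·variance of Z + bd·variance of X + (ad+bc)·Cov(Z, X), with a=1.35, b=4.23, c=2.9, d=8.
ac·variance of Z = 1.35·2.9·45 = 176.175
bd·variance of X = 4.23·8·39.6 = 1340.064
(ad+bc)·Cov(Z, X) = (23.067)·31 = 715.077
Cov(A, V) = 176.175 + 1340.064 + 715.077 = 2231.316.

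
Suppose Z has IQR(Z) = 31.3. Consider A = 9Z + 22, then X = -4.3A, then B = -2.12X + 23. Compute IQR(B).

IQR(B) = 2567.9772

IQR(A) = |9|·31.3 = 281.7.
IQR(X) = |-4.3|·281.7 = 1211.31.
IQR(B) = |-2.12|·1211.31 = 2567.9772.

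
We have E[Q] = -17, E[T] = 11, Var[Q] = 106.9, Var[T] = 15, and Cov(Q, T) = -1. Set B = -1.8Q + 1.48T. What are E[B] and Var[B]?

E[B] = (-1.8)·E[Q] + 1.48·E[T] = (-1.8)·(-17) + 1.48·11 = 46.88.
Var[B] = a²·Var[Q] + b²·Var[T] + 2ab·Cov(Q, T) with a = -1.8, b = 1.48.
= (-1.8)²·106.9 + 1.48²·15 + 2·(-1.8)·1.48·(-1)
= 346.356 + 32.856 + 5.328 = 384.54.

E[B] = 46.88, Var[B] = 384.54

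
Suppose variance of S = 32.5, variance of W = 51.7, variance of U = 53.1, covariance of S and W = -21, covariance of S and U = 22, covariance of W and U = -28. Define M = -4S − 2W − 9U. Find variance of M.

variance of M = a²·variance of S + b²·variance of W + c²·variance of U + 2ab·covariance of S and W + 2ac·covariance of S and U + 2bc·covariance of W and U, with a = -4, b = -2, c = -9.
= 520 + 206.8 + 4301.1 + (-336) + 1584 + (-1008)
= 5267.9.

variance of M = 5267.9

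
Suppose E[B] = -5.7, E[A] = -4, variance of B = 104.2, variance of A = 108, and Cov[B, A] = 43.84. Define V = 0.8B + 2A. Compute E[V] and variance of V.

E[V] = 0.8·E[B] + 2·E[A] = 0.8·(-5.7) + 2·(-4) = -12.56.
variance of V = a²·variance of B + b²·variance of A + 2ab·Cov[B, A] with a = 0.8, b = 2.
= 0.8²·104.2 + 2²·108 + 2·0.8·2·43.84
= 66.688 + 432 + 140.288 = 638.976.

E[V] = -12.56, variance of V = 638.976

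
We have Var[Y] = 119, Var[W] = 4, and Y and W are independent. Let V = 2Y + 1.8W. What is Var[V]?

Var[V] = 488.96

Var[V] = a²·Var[Y] + b²·Var[W] + 2ab·covariance of Y and W with a = 2, b = 1.8.
Independence gives covariance of Y and W = 0.
= 2²·119 + 1.8²·4 + 2·2·1.8·0
= 476 + 12.96 + 0 = 488.96.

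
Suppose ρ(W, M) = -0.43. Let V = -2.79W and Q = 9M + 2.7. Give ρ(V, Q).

Linear rescalings preserve |correlation|; the slopes -2.79 and 9 have opposite signs, so the correlation flips sign: ρ(V, Q) = −ρ(W, M) = 0.43.

ρ(V, Q) = 0.43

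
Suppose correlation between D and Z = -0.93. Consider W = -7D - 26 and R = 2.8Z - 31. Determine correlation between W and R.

Linear rescalings preserve |correlation|; the slopes -7 and 2.8 have opposite signs, so the correlation flips sign: correlation between W and R = −correlation between D and Z = 0.93.

correlation between W and R = 0.93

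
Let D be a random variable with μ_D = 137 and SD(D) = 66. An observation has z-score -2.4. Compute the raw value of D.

D = -21.4

D = μ_D + z·SD(D) = 137 + (-2.4)·66 = -21.4.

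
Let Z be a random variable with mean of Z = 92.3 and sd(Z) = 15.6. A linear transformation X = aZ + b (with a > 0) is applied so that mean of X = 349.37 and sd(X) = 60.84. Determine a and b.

a = 3.9, b = -10.6

sd(X) = a·sd(Z) (a > 0), so a = 60.84/15.6 = 3.9.
mean of X = a·mean of Z + b, so b = 349.37 − 3.9·92.3 = -10.6.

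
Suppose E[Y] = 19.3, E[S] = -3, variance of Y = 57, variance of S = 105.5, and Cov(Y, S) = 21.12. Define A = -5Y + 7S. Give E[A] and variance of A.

E[A] = -117.5, variance of A = 5116.1

E[A] = (-5)·E[Y] + 7·E[S] = (-5)·19.3 + 7·(-3) = -117.5.
variance of A = a²·variance of Y + b²·variance of S + 2ab·Cov(Y, S) with a = -5, b = 7.
= (-5)²·57 + 7²·105.5 + 2·(-5)·7·21.12
= 1425 + 5169.5 + (-1478.4) = 5116.1.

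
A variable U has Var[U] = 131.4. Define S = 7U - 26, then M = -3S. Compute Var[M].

Var[M] = 57947.4

Var[S] = 7²·131.4 = 6438.6.
Var[M] = (-3)²·6438.6 = 57947.4.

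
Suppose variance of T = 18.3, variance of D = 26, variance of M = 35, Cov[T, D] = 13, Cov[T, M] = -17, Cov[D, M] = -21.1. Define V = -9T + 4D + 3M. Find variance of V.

variance of V = a²·variance of T + b²·variance of D + c²·variance of M + 2ab·Cov[T, D] + 2ac·Cov[T, M] + 2bc·Cov[D, M], with a = -9, b = 4, c = 3.
= 1482.3 + 416 + 315 + (-936) + 918 + (-506.4)
= 1688.9.

variance of V = 1688.9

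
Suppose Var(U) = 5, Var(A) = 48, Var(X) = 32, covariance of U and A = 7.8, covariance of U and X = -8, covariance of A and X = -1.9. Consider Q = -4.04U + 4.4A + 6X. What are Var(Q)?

Var(Q) = a²·Var(U) + b²·Var(A) + c²·Var(X) + 2ab·covariance of U and A + 2ac·covariance of U and X + 2bc·covariance of A and X, with a = -4.04, b = 4.4, c = 6.
= 81.608 + 929.28 + 1152 + (-277.3056) + 387.84 + (-100.32)
= 2173.1024.

Var(Q) = 2173.1024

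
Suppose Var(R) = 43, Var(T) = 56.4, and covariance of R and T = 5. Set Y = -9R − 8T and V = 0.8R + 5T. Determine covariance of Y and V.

covariance of Y and V = -2822.6

By bilinearity, covariance of Y and V = ac·Var(R) + bd·Var(T) + (ad+bc)·covariance of R and T, with a=-9, b=-8, c=0.8, d=5.
ac·Var(R) = (-9)·0.8·43 = -309.6
bd·Var(T) = (-8)·5·56.4 = -2256
(ad+bc)·covariance of R and T = (-51.4)·5 = -257
covariance of Y and V = -309.6 + (-2256) + (-257) = -2822.6.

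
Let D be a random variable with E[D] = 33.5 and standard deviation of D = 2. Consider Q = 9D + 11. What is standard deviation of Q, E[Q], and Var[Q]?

Q = 9D + 11 is linear with a = 9, b = 11.
standard deviation of Q = |a|·standard deviation of D = |9|·2 = 18.
E[Q] = a·E[D] + b = 9·33.5 + 11 = 312.5.
Var[D] = 2² = 4.
Var[Q] = a²·Var[D] = 9²·4 = 324 (the additive constant 11 does not affect variance).

standard deviation of Q = 18, E[Q] = 312.5, Var[Q] = 324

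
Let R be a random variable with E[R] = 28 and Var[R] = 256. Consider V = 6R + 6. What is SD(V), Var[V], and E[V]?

V = 6R + 6 is linear with a = 6, b = 6.
SD(R) = √256 = 16.
SD(V) = |a|·SD(R) = |6|·16 = 96.
Var[V] = a²·Var[R] = 6²·256 = 9216 (the additive constant 6 does not affect variance).
E[V] = a·E[R] + b = 6·28 + 6 = 174.

SD(V) = 96, Var[V] = 9216, E[V] = 174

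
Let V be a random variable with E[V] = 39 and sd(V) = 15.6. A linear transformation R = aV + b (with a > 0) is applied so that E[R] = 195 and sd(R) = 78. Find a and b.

sd(R) = a·sd(V) (a > 0), so a = 78/15.6 = 5.
E[R] = a·E[V] + b, so b = 195 − 5·39 = 0.

a = 5, b = 0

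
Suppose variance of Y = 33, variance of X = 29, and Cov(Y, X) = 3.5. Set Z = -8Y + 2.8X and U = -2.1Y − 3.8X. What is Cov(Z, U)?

Cov(Z, U) = 331.66

By bilinearity, Cov(Z, U) = ac·variance of Y + bd·variance of X + (ad+bc)·Cov(Y, X), with a=-8, b=2.8, c=-2.1, d=-3.8.
ac·variance of Y = (-8)·(-2.1)·33 = 554.4
bd·variance of X = 2.8·(-3.8)·29 = -308.56
(ad+bc)·Cov(Y, X) = (24.52)·3.5 = 85.82
Cov(Z, U) = 554.4 + (-308.56) + 85.82 = 331.66.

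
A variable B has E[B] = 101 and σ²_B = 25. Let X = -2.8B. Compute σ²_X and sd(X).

X = -2.8B is linear with a = -2.8, b = 0.
σ²_X = a²·σ²_B = (-2.8)²·25 = 196.
sd(B) = √25 = 5.
sd(X) = |a|·sd(B) = |-2.8|·5 = 14.

σ²_X = 196, sd(X) = 14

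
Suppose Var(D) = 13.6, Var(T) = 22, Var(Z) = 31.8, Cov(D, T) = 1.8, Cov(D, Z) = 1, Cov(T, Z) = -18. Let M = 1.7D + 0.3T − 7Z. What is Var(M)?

Var(M) = a²·Var(D) + b²·Var(T) + c²·Var(Z) + 2ab·Cov(D, T) + 2ac·Cov(D, Z) + 2bc·Cov(T, Z), with a = 1.7, b = 0.3, c = -7.
= 39.304 + 1.98 + 1558.2 + 1.836 + (-23.8) + 75.6
= 1653.12.

Var(M) = 1653.12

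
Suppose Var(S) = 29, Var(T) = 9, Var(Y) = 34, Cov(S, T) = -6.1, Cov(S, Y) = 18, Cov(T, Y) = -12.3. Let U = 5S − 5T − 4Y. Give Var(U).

Var(U) = a²·Var(S) + b²·Var(T) + c²·Var(Y) + 2ab·Cov(S, T) + 2ac·Cov(S, Y) + 2bc·Cov(T, Y), with a = 5, b = -5, c = -4.
= 725 + 225 + 544 + 305 + (-720) + (-492)
= 587.

Var(U) = 587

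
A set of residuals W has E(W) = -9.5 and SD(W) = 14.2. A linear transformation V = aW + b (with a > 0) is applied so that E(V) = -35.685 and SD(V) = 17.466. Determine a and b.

a = 1.23, b = -24

SD(V) = a·SD(W) (a > 0), so a = 17.466/14.2 = 1.23.
E(V) = a·E(W) + b, so b = -35.685 − 1.23·(-9.5) = -24.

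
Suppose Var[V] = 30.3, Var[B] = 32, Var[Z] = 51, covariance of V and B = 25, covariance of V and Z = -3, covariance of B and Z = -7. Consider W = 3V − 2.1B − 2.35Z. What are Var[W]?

Var[W] = 353.6775

Var[W] = a²·Var[V] + b²·Var[B] + c²·Var[Z] + 2ab·covariance of V and B + 2ac·covariance of V and Z + 2bc·covariance of B and Z, with a = 3, b = -2.1, c = -2.35.
= 272.7 + 141.12 + 281.6475 + (-315) + 42.3 + (-69.09)
= 353.6775.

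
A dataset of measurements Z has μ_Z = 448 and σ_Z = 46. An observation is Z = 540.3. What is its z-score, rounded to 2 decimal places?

z = (Z − μ_Z) / σ_Z = (540.3 − 448) / 46 ≈ 2.01.

z = 2.01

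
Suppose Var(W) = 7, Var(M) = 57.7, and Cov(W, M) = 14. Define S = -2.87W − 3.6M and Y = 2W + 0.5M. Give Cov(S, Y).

Cov(S, Y) = -264.93

By bilinearity, Cov(S, Y) = ac·Var(W) + bd·Var(M) + (ad+bc)·Cov(W, M), with a=-2.87, b=-3.6, c=2, d=0.5.
ac·Var(W) = (-2.87)·2·7 = -40.18
bd·Var(M) = (-3.6)·0.5·57.7 = -103.86
(ad+bc)·Cov(W, M) = (-8.635)·14 = -120.89
Cov(S, Y) = -40.18 + (-103.86) + (-120.89) = -264.93.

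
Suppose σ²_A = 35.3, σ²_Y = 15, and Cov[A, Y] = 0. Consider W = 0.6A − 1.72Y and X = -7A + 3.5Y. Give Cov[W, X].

By bilinearity, Cov[W, X] = ac·σ²_A + bd·σ²_Y + (ad+bc)·Cov[A, Y], with a=0.6, b=-1.72, c=-7, d=3.5.
ac·σ²_A = 0.6·(-7)·35.3 = -148.26
bd·σ²_Y = (-1.72)·3.5·15 = -90.3
(ad+bc)·Cov[A, Y] = (14.14)·0 = 0
Cov[W, X] = -148.26 + (-90.3) + 0 = -238.56.

Cov[W, X] = -238.56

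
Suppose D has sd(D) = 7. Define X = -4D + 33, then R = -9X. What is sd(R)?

sd(X) = |-4|·7 = 28.
sd(R) = |-9|·28 = 252.

sd(R) = 252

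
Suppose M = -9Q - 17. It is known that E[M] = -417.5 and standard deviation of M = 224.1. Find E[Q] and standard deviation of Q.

E[Q] = 44.5, standard deviation of Q = 24.9

From M = -9Q - 17: E[M] = a·E[Q] + b, so E[Q] = (E[M] − b)/a = (-417.5 − (-17))/(-9) = 44.5.
standard deviation of M = |a|·standard deviation of Q, so standard deviation of Q = 224.1/|-9| = 24.9.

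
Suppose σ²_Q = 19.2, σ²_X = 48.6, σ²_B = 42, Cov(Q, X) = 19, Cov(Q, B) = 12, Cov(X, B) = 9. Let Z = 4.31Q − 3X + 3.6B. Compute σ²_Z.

σ²_Z = a²·σ²_Q + b²·σ²_X + c²·σ²_B + 2ab·Cov(Q, X) + 2ac·Cov(Q, B) + 2bc·Cov(X, B), with a = 4.31, b = -3, c = 3.6.
= 356.66112 + 437.4 + 544.32 + (-491.34) + 372.384 + (-194.4)
= 1025.02512.

σ²_Z = 1025.02512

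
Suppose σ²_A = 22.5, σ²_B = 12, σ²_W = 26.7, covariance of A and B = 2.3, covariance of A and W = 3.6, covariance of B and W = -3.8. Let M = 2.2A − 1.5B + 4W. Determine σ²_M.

σ²_M = 656.88

σ²_M = a²·σ²_A + b²·σ²_B + c²·σ²_W + 2ab·covariance of A and B + 2ac·covariance of A and W + 2bc·covariance of B and W, with a = 2.2, b = -1.5, c = 4.
= 108.9 + 27 + 427.2 + (-15.18) + 63.36 + 45.6
= 656.88.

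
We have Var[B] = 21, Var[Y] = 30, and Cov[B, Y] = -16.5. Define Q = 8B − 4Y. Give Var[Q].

Var[Q] = a²·Var[B] + b²·Var[Y] + 2ab·Cov[B, Y] with a = 8, b = -4.
= 8²·21 + (-4)²·30 + 2·8·(-4)·(-16.5)
= 1344 + 480 + 1056 = 2880.

Var[Q] = 2880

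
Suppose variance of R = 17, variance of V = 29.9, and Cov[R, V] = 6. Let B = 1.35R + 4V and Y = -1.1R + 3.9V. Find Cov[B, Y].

Cov[B, Y] = 446.385

By bilinearity, Cov[B, Y] = ac·variance of R + bd·variance of V + (ad+bc)·Cov[R, V], with a=1.35, b=4, c=-1.1, d=3.9.
ac·variance of R = 1.35·(-1.1)·17 = -25.245
bd·variance of V = 4·3.9·29.9 = 466.44
(ad+bc)·Cov[R, V] = (0.865)·6 = 5.19
Cov[B, Y] = -25.245 + 466.44 + 5.19 = 446.385.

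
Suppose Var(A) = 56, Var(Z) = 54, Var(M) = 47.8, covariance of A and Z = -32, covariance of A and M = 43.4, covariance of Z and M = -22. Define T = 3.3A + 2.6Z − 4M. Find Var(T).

Var(T) = 502.4

Var(T) = a²·Var(A) + b²·Var(Z) + c²·Var(M) + 2ab·covariance of A and Z + 2ac·covariance of A and M + 2bc·covariance of Z and M, with a = 3.3, b = 2.6, c = -4.
= 609.84 + 365.04 + 764.8 + (-549.12) + (-1145.76) + 457.6
= 502.4.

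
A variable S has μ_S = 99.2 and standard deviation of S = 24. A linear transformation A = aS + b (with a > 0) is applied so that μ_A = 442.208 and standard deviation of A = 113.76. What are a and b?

standard deviation of A = a·standard deviation of S (a > 0), so a = 113.76/24 = 4.74.
μ_A = a·μ_S + b, so b = 442.208 − 4.74·99.2 = -28.

a = 4.74, b = -28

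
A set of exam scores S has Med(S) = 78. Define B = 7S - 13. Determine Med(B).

Med(B) = 533

A linear map preserves order up to sign, so Med(B) = a·Med(S) + b = 7·78 + (-13) = 533.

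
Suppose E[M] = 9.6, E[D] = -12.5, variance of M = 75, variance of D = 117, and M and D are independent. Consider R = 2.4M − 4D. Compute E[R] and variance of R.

E[R] = 2.4·E[M] + (-4)·E[D] = 2.4·9.6 + (-4)·(-12.5) = 73.04.
variance of R = a²·variance of M + b²·variance of D + 2ab·Cov[M, D] with a = 2.4, b = -4.
Independence gives Cov[M, D] = 0.
= 2.4²·75 + (-4)²·117 + 2·2.4·(-4)·0
= 432 + 1872 + 0 = 2304.

E[R] = 73.04, variance of R = 2304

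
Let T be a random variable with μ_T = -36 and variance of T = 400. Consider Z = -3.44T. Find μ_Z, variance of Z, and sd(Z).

Z = -3.44T is linear with a = -3.44, b = 0.
μ_Z = a·μ_T + b = (-3.44)·(-36) = 123.84.
variance of Z = a²·variance of T = (-3.44)²·400 = 4733.44.
sd(T) = √400 = 20.
sd(Z) = |a|·sd(T) = |-3.44|·20 = 68.8.

μ_Z = 123.84, variance of Z = 4733.44, sd(Z) = 68.8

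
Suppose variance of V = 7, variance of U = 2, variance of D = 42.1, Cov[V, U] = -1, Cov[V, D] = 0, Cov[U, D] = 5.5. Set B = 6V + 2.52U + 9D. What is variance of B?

variance of B = a²·variance of V + b²·variance of U + c²·variance of D + 2ab·Cov[V, U] + 2ac·Cov[V, D] + 2bc·Cov[U, D], with a = 6, b = 2.52, c = 9.
= 252 + 12.7008 + 3410.1 + (-30.24) + 0 + 249.48
= 3894.0408.

variance of B = 3894.0408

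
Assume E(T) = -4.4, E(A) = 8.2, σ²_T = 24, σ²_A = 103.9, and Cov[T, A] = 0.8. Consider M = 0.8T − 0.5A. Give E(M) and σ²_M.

E(M) = -7.62, σ²_M = 40.695

E(M) = 0.8·E(T) + (-0.5)·E(A) = 0.8·(-4.4) + (-0.5)·8.2 = -7.62.
σ²_M = a²·σ²_T + b²·σ²_A + 2ab·Cov[T, A] with a = 0.8, b = -0.5.
= 0.8²·24 + (-0.5)²·103.9 + 2·0.8·(-0.5)·0.8
= 15.36 + 25.975 + (-0.64) = 40.695.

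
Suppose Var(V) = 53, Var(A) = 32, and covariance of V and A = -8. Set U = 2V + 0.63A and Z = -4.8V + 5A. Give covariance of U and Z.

covariance of U and Z = -463.808

By bilinearity, covariance of U and Z = ac·Var(V) + bd·Var(A) + (ad+bc)·covariance of V and A, with a=2, b=0.63, c=-4.8, d=5.
ac·Var(V) = 2·(-4.8)·53 = -508.8
bd·Var(A) = 0.63·5·32 = 100.8
(ad+bc)·covariance of V and A = (6.976)·(-8) = -55.808
covariance of U and Z = -508.8 + 100.8 + (-55.808) = -463.808.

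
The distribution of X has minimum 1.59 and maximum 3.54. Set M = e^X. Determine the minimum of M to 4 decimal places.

e^X is increasing on this domain, so min(M) comes from min(X) = 1.59: min(M) = exp(1.59) ≈ 4.9037.

min(M) = 4.9037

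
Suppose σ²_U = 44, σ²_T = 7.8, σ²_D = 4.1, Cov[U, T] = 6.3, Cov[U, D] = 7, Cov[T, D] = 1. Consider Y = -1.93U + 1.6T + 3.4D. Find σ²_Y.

σ²_Y = 111.3628

σ²_Y = a²·σ²_U + b²·σ²_T + c²·σ²_D + 2ab·Cov[U, T] + 2ac·Cov[U, D] + 2bc·Cov[T, D], with a = -1.93, b = 1.6, c = 3.4.
= 163.8956 + 19.968 + 47.396 + (-38.9088) + (-91.868) + 10.88
= 111.3628.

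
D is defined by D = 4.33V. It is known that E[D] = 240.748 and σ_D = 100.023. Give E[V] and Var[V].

E[V] = 55.6, Var[V] = 533.61

From D = 4.33V: E[D] = a·E[V] + b, so E[V] = (E[D] − b)/a = (240.748 − 0)/4.33 = 55.6.
Var[D] = 100.023² = 10004.600529.
Var[D] = a²·Var[V], so Var[V] = 10004.600529/4.33² = 533.61.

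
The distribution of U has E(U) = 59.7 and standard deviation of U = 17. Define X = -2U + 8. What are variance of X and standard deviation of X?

X = -2U + 8 is linear with a = -2, b = 8.
variance of U = 17² = 289.
variance of X = a²·variance of U = (-2)²·289 = 1156 (the additive constant 8 does not affect variance).
standard deviation of X = |a|·standard deviation of U = |-2|·17 = 34.

variance of X = 1156, standard deviation of X = 34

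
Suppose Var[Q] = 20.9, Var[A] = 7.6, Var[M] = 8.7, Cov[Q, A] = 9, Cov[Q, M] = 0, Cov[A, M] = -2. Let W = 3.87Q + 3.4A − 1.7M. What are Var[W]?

Var[W] = 685.98021

Var[W] = a²·Var[Q] + b²·Var[A] + c²·Var[M] + 2ab·Cov[Q, A] + 2ac·Cov[Q, M] + 2bc·Cov[A, M], with a = 3.87, b = 3.4, c = -1.7.
= 313.01721 + 87.856 + 25.143 + 236.844 + 0 + 23.12
= 685.98021.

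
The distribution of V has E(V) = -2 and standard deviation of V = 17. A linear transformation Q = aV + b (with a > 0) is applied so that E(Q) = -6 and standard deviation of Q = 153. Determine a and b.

a = 9, b = 12

standard deviation of Q = a·standard deviation of V (a > 0), so a = 153/17 = 9.
E(Q) = a·E(V) + b, so b = -6 − 9·(-2) = 12.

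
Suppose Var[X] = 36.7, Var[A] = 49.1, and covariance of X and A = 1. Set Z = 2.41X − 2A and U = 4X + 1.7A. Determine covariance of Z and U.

covariance of Z and U = 182.945

By bilinearity, covariance of Z and U = ac·Var[X] + bd·Var[A] + (ad+bc)·covariance of X and A, with a=2.41, b=-2, c=4, d=1.7.
ac·Var[X] = 2.41·4·36.7 = 353.788
bd·Var[A] = (-2)·1.7·49.1 = -166.94
(ad+bc)·covariance of X and A = (-3.903)·1 = -3.903
covariance of Z and U = 353.788 + (-166.94) + (-3.903) = 182.945.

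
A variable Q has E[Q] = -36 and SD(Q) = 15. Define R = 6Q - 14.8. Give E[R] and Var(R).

R = 6Q - 14.8 is linear with a = 6, b = -14.8.
E[R] = a·E[Q] + b = 6·(-36) + (-14.8) = -230.8.
Var(Q) = 15² = 225.
Var(R) = a²·Var(Q) = 6²·225 = 8100 (the additive constant -14.8 does not affect variance).

E[R] = -230.8, Var(R) = 8100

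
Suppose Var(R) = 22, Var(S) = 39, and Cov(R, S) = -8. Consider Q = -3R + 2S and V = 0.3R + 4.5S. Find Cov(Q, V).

Cov(Q, V) = 434.4

By bilinearity, Cov(Q, V) = ac·Var(R) + bd·Var(S) + (ad+bc)·Cov(R, S), with a=-3, b=2, c=0.3, d=4.5.
ac·Var(R) = (-3)·0.3·22 = -19.8
bd·Var(S) = 2·4.5·39 = 351
(ad+bc)·Cov(R, S) = (-12.9)·(-8) = 103.2
Cov(Q, V) = -19.8 + 351 + 103.2 = 434.4.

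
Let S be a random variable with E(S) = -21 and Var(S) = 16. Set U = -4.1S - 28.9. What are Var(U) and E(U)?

U = -4.1S - 28.9 is linear with a = -4.1, b = -28.9.
Var(U) = a²·Var(S) = (-4.1)²·16 = 268.96 (the additive constant -28.9 does not affect variance).
E(U) = a·E(S) + b = (-4.1)·(-21) + (-28.9) = 57.2.

Var(U) = 268.96, E(U) = 57.2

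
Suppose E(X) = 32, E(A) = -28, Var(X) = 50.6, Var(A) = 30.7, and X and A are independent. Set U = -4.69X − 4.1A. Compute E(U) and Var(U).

E(U) = (-4.69)·E(X) + (-4.1)·E(A) = (-4.69)·32 + (-4.1)·(-28) = -35.28.
Var(U) = a²·Var(X) + b²·Var(A) + 2ab·Cov[X, A] with a = -4.69, b = -4.1.
Independence gives Cov[X, A] = 0.
= (-4.69)²·50.6 + (-4.1)²·30.7 + 2·(-4.69)·(-4.1)·0
= 1113.00266 + 516.067 + 0 = 1629.06966.

E(U) = -35.28, Var(U) = 1629.06966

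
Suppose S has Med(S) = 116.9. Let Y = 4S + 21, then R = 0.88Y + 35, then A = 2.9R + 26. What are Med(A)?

Med(Y) = 4·116.9 + 21 = 488.6.
Med(R) = 0.88·488.6 + 35 = 464.968.
Med(A) = 2.9·464.968 + 26 = 1374.4072.

Med(A) = 1374.4072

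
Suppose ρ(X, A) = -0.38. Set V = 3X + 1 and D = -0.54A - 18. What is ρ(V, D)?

Linear rescalings preserve |correlation|; the slopes 3 and -0.54 have opposite signs, so the correlation flips sign: ρ(V, D) = −ρ(X, A) = 0.38.

ρ(V, D) = 0.38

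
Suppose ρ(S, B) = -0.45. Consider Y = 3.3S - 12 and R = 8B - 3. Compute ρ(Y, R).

ρ(Y, R) = -0.45

Linear rescalings preserve correlation up to sign; here the slopes 3.3 and 8 have the same sign, so ρ(Y, R) = ρ(S, B) = -0.45.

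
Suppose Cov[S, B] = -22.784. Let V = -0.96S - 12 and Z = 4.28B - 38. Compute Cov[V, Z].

Cov[V, Z] = 93.6148992

Cov[V, Z] = a·c·Cov[S, B] = (-0.96)·4.28·(-22.784) = 93.6148992. Additive constants drop out.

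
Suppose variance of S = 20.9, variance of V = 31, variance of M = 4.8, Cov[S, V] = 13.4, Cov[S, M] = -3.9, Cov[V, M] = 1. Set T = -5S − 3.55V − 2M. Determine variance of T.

variance of T = 1344.2775

variance of T = a²·variance of S + b²·variance of V + c²·variance of M + 2ab·Cov[S, V] + 2ac·Cov[S, M] + 2bc·Cov[V, M], with a = -5, b = -3.55, c = -2.
= 522.5 + 390.6775 + 19.2 + 475.7 + (-78) + 14.2
= 1344.2775.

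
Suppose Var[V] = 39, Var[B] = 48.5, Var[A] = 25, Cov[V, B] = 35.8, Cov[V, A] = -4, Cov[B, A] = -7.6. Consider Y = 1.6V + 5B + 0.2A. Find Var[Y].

Var[Y] = 1868.38

Var[Y] = a²·Var[V] + b²·Var[B] + c²·Var[A] + 2ab·Cov[V, B] + 2ac·Cov[V, A] + 2bc·Cov[B, A], with a = 1.6, b = 5, c = 0.2.
= 99.84 + 1212.5 + 1 + 572.8 + (-2.56) + (-15.2)
= 1868.38.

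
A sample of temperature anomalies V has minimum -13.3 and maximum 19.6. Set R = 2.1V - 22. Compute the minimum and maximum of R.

min(R) = -49.93, max(R) = 19.16

a = 2.1 > 0, so min(R) = a·min(V)+b = 2.1·(-13.3) + (-22) = -49.93 and max(R) = 2.1·19.6 + (-22) = 19.16.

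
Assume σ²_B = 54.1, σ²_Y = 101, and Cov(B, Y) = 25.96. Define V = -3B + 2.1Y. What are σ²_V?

σ²_V = 605.214

σ²_V = a²·σ²_B + b²·σ²_Y + 2ab·Cov(B, Y) with a = -3, b = 2.1.
= (-3)²·54.1 + 2.1²·101 + 2·(-3)·2.1·25.96
= 486.9 + 445.41 + (-327.096) = 605.214.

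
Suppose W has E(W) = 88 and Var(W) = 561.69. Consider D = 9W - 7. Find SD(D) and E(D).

D = 9W - 7 is linear with a = 9, b = -7.
SD(W) = √561.69 = 23.7.
SD(D) = |a|·SD(W) = |9|·23.7 = 213.3.
E(D) = a·E(W) + b = 9·88 + (-7) = 785.

SD(D) = 213.3, E(D) = 785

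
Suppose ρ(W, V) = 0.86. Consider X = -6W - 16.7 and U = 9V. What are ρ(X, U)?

ρ(X, U) = -0.86

Linear rescalings preserve |correlation|; the slopes -6 and 9 have opposite signs, so the correlation flips sign: ρ(X, U) = −ρ(W, V) = -0.86.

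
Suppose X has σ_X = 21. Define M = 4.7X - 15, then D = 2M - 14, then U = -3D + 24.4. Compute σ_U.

σ_U = 592.2

σ_M = |4.7|·21 = 98.7.
σ_D = |2|·98.7 = 197.4.
σ_U = |-3|·197.4 = 592.2.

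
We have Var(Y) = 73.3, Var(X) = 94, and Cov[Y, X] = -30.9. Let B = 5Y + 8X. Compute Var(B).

Var(B) = 5376.5

Var(B) = a²·Var(Y) + b²·Var(X) + 2ab·Cov[Y, X] with a = 5, b = 8.
= 5²·73.3 + 8²·94 + 2·5·8·(-30.9)
= 1832.5 + 6016 + (-2472) = 5376.5.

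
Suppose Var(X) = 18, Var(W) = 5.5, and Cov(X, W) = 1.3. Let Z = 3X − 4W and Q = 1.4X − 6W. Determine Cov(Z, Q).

Cov(Z, Q) = 176.92

By bilinearity, Cov(Z, Q) = ac·Var(X) + bd·Var(W) + (ad+bc)·Cov(X, W), with a=3, b=-4, c=1.4, d=-6.
ac·Var(X) = 3·1.4·18 = 75.6
bd·Var(W) = (-4)·(-6)·5.5 = 132
(ad+bc)·Cov(X, W) = (-23.6)·1.3 = -30.68
Cov(Z, Q) = 75.6 + 132 + (-30.68) = 176.92.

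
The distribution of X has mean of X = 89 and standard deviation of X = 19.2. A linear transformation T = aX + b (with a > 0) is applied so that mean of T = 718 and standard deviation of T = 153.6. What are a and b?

a = 8, b = 6

standard deviation of T = a·standard deviation of X (a > 0), so a = 153.6/19.2 = 8.
mean of T = a·mean of X + b, so b = 718 − 8·89 = 6.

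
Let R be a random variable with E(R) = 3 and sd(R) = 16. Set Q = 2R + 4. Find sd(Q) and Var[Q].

sd(Q) = 32, Var[Q] = 1024

Q = 2R + 4 is linear with a = 2, b = 4.
sd(Q) = |a|·sd(R) = |2|·16 = 32.
Var[R] = 16² = 256.
Var[Q] = a²·Var[R] = 2²·256 = 1024 (the additive constant 4 does not affect variance).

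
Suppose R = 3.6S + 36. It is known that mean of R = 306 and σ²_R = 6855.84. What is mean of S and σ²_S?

From R = 3.6S + 36: mean of R = a·mean of S + b, so mean of S = (mean of R − b)/a = (306 − 36)/3.6 = 75.
σ²_R = a²·σ²_S, so σ²_S = 6855.84/3.6² = 529.

mean of S = 75, σ²_S = 529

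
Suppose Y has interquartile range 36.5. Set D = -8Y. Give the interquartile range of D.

IQR(D) = 292

Under D = aY + b, IQR(D) = |a|·IQR(Y) = |-8|·36.5 = 292 (shifts cancel; spread scales by |a|).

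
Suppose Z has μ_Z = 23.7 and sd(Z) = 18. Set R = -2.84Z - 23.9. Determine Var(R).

Var(R) = 2613.2544

R = -2.84Z - 23.9 is linear with a = -2.84, b = -23.9.
Var(Z) = 18² = 324.
Var(R) = a²·Var(Z) = (-2.84)²·324 = 2613.2544 (the additive constant -23.9 does not affect variance).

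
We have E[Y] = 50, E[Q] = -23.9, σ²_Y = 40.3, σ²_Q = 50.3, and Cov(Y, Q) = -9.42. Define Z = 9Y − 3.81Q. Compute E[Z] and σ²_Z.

E[Z] = 541.059, σ²_Z = 4640.48343

E[Z] = 9·E[Y] + (-3.81)·E[Q] = 9·50 + (-3.81)·(-23.9) = 541.059.
σ²_Z = a²·σ²_Y + b²·σ²_Q + 2ab·Cov(Y, Q) with a = 9, b = -3.81.
= 9²·40.3 + (-3.81)²·50.3 + 2·9·(-3.81)·(-9.42)
= 3264.3 + 730.15983 + 646.0236 = 4640.48343.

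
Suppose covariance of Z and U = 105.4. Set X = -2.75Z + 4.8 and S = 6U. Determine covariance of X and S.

covariance of X and S = -1739.1

covariance of X and S = a·c·covariance of Z and U = (-2.75)·6·105.4 = -1739.1. Additive constants drop out.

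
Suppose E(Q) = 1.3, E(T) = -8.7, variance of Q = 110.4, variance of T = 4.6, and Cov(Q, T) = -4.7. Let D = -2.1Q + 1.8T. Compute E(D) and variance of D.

E(D) = (-2.1)·E(Q) + 1.8·E(T) = (-2.1)·1.3 + 1.8·(-8.7) = -18.39.
variance of D = a²·variance of Q + b²·variance of T + 2ab·Cov(Q, T) with a = -2.1, b = 1.8.
= (-2.1)²·110.4 + 1.8²·4.6 + 2·(-2.1)·1.8·(-4.7)
= 486.864 + 14.904 + 35.532 = 537.3.

E(D) = -18.39, variance of D = 537.3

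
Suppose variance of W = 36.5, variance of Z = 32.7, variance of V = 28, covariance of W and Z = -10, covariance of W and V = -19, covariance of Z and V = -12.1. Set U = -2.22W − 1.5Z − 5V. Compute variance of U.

variance of U = a²·variance of W + b²·variance of Z + c²·variance of V + 2ab·covariance of W and Z + 2ac·covariance of W and V + 2bc·covariance of Z and V, with a = -2.22, b = -1.5, c = -5.
= 179.8866 + 73.575 + 700 + (-66.6) + (-421.8) + (-181.5)
= 283.5616.

variance of U = 283.5616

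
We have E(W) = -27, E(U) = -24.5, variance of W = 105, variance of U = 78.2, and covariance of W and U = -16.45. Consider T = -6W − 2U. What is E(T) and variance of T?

E(T) = 211, variance of T = 3698

E(T) = (-6)·E(W) + (-2)·E(U) = (-6)·(-27) + (-2)·(-24.5) = 211.
variance of T = a²·variance of W + b²·variance of U + 2ab·covariance of W and U with a = -6, b = -2.
= (-6)²·105 + (-2)²·78.2 + 2·(-6)·(-2)·(-16.45)
= 3780 + 312.8 + (-394.8) = 3698.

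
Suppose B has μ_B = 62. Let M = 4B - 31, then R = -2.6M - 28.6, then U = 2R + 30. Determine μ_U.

μ_M = 4·62 + (-31) = 217.
μ_R = (-2.6)·217 + (-28.6) = -592.8.
μ_U = 2·(-592.8) + 30 = -1155.6.

μ_U = -1155.6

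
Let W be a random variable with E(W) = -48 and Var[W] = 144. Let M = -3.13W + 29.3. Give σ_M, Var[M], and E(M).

σ_M = 37.56, Var[M] = 1410.7536, E(M) = 179.54

M = -3.13W + 29.3 is linear with a = -3.13, b = 29.3.
σ_W = √144 = 12.
σ_M = |a|·σ_W = |-3.13|·12 = 37.56.
Var[M] = a²·Var[W] = (-3.13)²·144 = 1410.7536 (the additive constant 29.3 does not affect variance).
E(M) = a·E(W) + b = (-3.13)·(-48) + 29.3 = 179.54.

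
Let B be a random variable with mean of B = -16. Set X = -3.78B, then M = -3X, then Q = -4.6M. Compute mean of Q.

mean of X = (-3.78)·(-16) = 60.48.
mean of M = (-3)·60.48 = -181.44.
mean of Q = (-4.6)·(-181.44) = 834.624.

mean of Q = 834.624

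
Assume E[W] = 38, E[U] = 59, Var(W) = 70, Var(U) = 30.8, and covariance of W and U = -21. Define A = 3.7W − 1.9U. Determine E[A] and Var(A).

E[A] = 28.5, Var(A) = 1364.748

E[A] = 3.7·E[W] + (-1.9)·E[U] = 3.7·38 + (-1.9)·59 = 28.5.
Var(A) = a²·Var(W) + b²·Var(U) + 2ab·covariance of W and U with a = 3.7, b = -1.9.
= 3.7²·70 + (-1.9)²·30.8 + 2·3.7·(-1.9)·(-21)
= 958.3 + 111.188 + 295.26 = 1364.748.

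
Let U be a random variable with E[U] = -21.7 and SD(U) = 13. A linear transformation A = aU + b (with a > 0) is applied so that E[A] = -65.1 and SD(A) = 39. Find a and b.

a = 3, b = 0

SD(A) = a·SD(U) (a > 0), so a = 39/13 = 3.
E[A] = a·E[U] + b, so b = -65.1 − 3·(-21.7) = 0.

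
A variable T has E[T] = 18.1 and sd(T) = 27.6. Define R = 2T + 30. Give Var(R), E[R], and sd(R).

R = 2T + 30 is linear with a = 2, b = 30.
Var(T) = 27.6² = 761.76.
Var(R) = a²·Var(T) = 2²·761.76 = 3047.04 (the additive constant 30 does not affect variance).
E[R] = a·E[T] + b = 2·18.1 + 30 = 66.2.
sd(R) = |a|·sd(T) = |2|·27.6 = 55.2.

Var(R) = 3047.04, E[R] = 66.2, sd(R) = 55.2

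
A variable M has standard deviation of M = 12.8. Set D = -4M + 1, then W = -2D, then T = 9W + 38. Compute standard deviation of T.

standard deviation of T = 921.6

standard deviation of D = |-4|·12.8 = 51.2.
standard deviation of W = |-2|·51.2 = 102.4.
standard deviation of T = |9|·102.4 = 921.6.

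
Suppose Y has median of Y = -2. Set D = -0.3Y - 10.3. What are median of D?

median of D = -9.7

A linear map preserves order up to sign, so median of D = a·median of Y + b = (-0.3)·(-2) + (-10.3) = -9.7.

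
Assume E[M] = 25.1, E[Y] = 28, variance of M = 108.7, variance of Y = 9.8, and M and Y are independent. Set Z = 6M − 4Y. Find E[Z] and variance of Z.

E[Z] = 38.6, variance of Z = 4070

E[Z] = 6·E[M] + (-4)·E[Y] = 6·25.1 + (-4)·28 = 38.6.
variance of Z = a²·variance of M + b²·variance of Y + 2ab·covariance of M and Y with a = 6, b = -4.
Independence gives covariance of M and Y = 0.
= 6²·108.7 + (-4)²·9.8 + 2·6·(-4)·0
= 3913.2 + 156.8 + 0 = 4070.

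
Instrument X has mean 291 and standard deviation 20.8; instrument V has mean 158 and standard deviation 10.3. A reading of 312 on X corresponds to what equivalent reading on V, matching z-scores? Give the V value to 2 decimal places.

V = 168.40

z = (312 − 291)/20.8 ≈ 1.0096.
V = 158 + z·10.3 = 158 + (312 − 291)·10.3/20.8 ≈ 168.40.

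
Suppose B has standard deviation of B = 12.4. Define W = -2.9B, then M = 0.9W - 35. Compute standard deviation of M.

standard deviation of M = 32.364

standard deviation of W = |-2.9|·12.4 = 35.96.
standard deviation of M = |0.9|·35.96 = 32.364.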